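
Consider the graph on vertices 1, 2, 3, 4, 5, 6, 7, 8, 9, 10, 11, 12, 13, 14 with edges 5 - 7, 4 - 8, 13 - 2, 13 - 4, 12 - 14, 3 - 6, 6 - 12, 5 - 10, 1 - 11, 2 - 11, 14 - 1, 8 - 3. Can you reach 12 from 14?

From 14 we can reach 1, 2, 3, 4, 6, 8, 11, 12, 13, 14, which includes 12.

Yes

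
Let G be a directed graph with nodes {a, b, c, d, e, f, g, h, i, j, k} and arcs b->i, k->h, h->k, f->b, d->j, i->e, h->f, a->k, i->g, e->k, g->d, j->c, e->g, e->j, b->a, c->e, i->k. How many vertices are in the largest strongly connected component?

11

{a, b, c, d, e, f, g, h, i, j, k} are all mutually reachable — one SCC of size 11.
The largest has 11 vertices.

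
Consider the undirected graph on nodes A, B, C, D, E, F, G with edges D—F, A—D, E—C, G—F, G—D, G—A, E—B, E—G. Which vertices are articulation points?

E, G

Removing E increases the component count from 1 to 3, so E is a cut vertex.
Removing G increases the component count from 1 to 2, so G is a cut vertex.
By contrast removing C leaves 1 component; it is not a cut vertex. No other vertex is a cut vertex either.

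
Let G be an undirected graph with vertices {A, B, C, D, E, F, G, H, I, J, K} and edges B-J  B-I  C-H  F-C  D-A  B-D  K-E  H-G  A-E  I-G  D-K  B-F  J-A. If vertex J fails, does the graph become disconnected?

Deleting J leaves 1 component (was 1) (its neighbors A, B remain connected to each other), so J is not a cut vertex.

No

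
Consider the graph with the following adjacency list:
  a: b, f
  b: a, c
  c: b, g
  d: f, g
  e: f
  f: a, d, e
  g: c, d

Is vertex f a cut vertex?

Yes

Deleting f raises the number of components from 1 to 2, so f is a cut vertex.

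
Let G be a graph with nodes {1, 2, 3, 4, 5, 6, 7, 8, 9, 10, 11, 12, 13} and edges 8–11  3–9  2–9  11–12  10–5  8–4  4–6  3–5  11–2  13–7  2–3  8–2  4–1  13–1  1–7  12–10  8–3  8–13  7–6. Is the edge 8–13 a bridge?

After removing 8–13, the path 8-4-1-13 still connects them, so the edge is not a bridge.

No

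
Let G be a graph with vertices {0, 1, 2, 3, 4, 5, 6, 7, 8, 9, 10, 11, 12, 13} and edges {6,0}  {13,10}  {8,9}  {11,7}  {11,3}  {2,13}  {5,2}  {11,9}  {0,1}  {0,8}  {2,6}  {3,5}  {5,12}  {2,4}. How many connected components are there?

Starting from 0 we can reach 0, 1, 2, 3, 4, 5, 6, 7, 8, 9, 10, 11, 12, 13. That is one component of size 14.
Total: 1 component.

1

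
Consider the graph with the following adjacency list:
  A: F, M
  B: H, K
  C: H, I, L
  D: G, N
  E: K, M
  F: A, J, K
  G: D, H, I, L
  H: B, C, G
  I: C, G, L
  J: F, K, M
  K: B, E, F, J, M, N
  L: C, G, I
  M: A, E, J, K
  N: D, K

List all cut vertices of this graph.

K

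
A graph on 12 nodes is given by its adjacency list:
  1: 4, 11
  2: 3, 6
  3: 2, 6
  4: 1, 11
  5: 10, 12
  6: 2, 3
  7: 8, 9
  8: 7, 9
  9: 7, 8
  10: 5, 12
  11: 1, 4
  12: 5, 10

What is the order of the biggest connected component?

3

Starting from 1 we can reach 1, 4, 11. That is one component of size 3.
Starting from 7 we can reach 7, 8, 9. That is one component of size 3.
Starting from 5 we can reach 5, 10, 12. That is one component of size 3.
Starting from 2 we can reach 2, 3, 6. That is one component of size 3.
The largest has 3 vertices.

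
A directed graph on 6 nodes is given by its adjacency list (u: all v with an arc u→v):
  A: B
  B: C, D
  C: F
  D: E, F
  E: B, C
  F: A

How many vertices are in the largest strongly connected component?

6

{A, B, C, D, E, F} are all mutually reachable — one SCC of size 6.
The largest has 6 vertices.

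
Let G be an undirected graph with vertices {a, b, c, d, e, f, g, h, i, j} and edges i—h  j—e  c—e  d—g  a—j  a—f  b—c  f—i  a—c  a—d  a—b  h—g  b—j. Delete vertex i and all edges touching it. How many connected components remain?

1

With i gone, the remaining components are: {a, b, c, d, e, f, g, h, j}.
That is 1 component.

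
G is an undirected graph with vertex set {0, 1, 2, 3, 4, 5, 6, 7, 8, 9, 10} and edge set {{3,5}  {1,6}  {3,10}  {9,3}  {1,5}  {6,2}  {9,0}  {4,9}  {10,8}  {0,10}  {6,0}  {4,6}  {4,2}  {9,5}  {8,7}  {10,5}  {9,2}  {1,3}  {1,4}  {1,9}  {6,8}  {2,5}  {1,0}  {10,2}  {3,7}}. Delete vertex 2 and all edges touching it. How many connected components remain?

With 2 gone, the remaining components are: {0, 1, 3, 4, 5, 6, 7, 8, 9, 10}.
That is 1 component.

1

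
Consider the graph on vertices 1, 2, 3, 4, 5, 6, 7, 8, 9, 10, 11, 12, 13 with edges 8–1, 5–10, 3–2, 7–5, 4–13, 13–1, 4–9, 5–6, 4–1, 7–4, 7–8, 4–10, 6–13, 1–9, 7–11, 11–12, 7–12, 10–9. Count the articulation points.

Removing 7 increases the component count from 2 to 3, so 7 is a cut vertex.
By contrast removing 4 leaves 2 components; it is not a cut vertex. No other vertex is a cut vertex either.

1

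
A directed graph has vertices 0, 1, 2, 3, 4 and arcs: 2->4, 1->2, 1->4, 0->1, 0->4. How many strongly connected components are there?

5

{0} is an SCC by itself.
{4} is an SCC by itself.
{2} is an SCC by itself.
{1} is an SCC by itself.
{3} is an SCC by itself.
That gives 5 strongly connected components.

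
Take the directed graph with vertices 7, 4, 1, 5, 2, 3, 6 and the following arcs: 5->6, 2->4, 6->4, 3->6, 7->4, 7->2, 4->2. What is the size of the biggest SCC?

2

{2, 4} are all mutually reachable — one SCC of size 2.
{7} is an SCC by itself.
{6} is an SCC by itself.
{1} is an SCC by itself.
{5} is an SCC by itself.
(and 1 more singleton SCC)
The largest has 2 vertices.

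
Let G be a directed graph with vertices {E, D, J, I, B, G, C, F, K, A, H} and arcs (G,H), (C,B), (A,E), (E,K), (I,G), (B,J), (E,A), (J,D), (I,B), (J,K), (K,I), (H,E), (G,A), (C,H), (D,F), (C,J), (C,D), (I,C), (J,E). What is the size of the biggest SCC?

9

{A, B, C, E, G, H, I, J, K} are all mutually reachable — one SCC of size 9.
{D} is an SCC by itself.
{F} is an SCC by itself.
The largest has 9 vertices.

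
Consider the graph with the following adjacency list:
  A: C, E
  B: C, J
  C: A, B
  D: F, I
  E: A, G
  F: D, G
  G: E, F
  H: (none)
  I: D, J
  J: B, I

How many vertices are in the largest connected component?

9

H is isolated — a component by itself.
Starting from A we can reach A, B, C, D, E, F, G, I, J. That is one component of size 9.
The largest has 9 vertices.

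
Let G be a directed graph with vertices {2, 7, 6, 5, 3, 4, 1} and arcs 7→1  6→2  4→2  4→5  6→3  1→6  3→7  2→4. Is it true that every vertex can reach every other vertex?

There is no directed path from 4 to 6, so the graph is not strongly connected.

No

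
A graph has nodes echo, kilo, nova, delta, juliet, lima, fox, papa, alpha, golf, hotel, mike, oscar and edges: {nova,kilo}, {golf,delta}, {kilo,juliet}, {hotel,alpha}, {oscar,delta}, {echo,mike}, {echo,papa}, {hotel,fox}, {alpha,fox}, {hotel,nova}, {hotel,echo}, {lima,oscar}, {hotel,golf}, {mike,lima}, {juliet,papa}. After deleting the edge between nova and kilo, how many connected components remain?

1

nova and kilo are still connected via nova-hotel-echo-papa-juliet-kilo, so the component count stays at 1.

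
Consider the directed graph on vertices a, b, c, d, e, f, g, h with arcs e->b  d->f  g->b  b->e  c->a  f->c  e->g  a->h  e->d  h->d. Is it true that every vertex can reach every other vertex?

There is no directed path from f to b, so the graph is not strongly connected.

No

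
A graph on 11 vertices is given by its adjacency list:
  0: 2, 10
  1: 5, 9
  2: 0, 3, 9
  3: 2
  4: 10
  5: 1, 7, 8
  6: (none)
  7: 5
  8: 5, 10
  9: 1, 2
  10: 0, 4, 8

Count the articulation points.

Removing 2 increases the component count from 2 to 3, so 2 is a cut vertex.
Removing 5 increases the component count from 2 to 3, so 5 is a cut vertex.
Removing 10 increases the component count from 2 to 3, so 10 is a cut vertex.
By contrast removing 8 leaves 2 components; it is not a cut vertex. No other vertex is a cut vertex either.

3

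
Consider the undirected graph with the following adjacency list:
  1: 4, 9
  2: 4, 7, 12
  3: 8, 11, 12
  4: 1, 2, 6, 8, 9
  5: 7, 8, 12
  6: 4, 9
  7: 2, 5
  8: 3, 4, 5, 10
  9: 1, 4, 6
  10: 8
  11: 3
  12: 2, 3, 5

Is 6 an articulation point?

Deleting 6 leaves 1 component (was 1) (its neighbors 4, 9 remain connected to each other), so 6 is not a cut vertex.

No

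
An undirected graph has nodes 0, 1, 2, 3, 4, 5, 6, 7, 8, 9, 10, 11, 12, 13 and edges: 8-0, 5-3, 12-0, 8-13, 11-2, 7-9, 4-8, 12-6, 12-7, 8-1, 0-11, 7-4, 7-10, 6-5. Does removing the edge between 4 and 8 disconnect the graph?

After removing 4-8, the path 4-7-12-0-8 still connects them, so the edge is not a bridge.

No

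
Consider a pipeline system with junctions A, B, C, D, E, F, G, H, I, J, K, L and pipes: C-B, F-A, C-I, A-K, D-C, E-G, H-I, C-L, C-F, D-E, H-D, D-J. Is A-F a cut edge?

Yes

Removing A-F leaves no path between A and F: the component count goes from 1 to 2. So it is a bridge.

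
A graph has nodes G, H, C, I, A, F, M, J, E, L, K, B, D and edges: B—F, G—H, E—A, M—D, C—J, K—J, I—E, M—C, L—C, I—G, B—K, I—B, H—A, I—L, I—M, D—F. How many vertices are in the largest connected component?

13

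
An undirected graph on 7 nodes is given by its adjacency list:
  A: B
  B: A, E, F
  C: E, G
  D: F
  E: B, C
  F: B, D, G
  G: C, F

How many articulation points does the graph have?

2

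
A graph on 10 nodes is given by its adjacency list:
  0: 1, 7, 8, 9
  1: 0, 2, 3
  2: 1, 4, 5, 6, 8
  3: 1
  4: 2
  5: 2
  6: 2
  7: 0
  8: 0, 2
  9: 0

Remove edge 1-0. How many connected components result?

1 and 0 are still connected via 1-2-8-0, so the component count stays at 1.

1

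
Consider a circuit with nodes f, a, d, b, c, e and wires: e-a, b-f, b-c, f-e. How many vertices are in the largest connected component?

d is isolated — a component by itself.
Starting from a we can reach a, b, c, e, f. That is one component of size 5.
The largest has 5 vertices.

5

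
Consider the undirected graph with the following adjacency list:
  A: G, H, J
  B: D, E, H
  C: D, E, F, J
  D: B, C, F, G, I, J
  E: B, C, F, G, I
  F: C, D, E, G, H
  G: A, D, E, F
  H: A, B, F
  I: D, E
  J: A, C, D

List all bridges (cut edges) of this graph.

none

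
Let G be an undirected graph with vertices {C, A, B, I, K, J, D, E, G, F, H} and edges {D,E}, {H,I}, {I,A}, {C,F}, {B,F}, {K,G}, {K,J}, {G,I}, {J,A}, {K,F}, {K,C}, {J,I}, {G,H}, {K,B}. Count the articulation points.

Removing K increases the component count from 2 to 3, so K is a cut vertex.
By contrast removing E leaves 2 components; it is not a cut vertex. No other vertex is a cut vertex either.

1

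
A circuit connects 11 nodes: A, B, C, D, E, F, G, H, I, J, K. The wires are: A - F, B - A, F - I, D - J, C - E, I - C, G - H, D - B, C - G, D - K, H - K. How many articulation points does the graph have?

2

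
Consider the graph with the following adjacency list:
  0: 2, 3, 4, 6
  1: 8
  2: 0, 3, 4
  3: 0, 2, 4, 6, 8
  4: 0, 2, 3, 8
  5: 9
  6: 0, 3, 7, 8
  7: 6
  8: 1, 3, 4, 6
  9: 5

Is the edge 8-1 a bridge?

Removing 8-1 leaves no path between 8 and 1: the component count goes from 2 to 3. So it is a bridge.

Yes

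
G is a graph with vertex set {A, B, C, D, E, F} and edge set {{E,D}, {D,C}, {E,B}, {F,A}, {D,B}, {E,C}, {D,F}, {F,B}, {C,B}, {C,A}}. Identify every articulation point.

none

Removing B, for instance, still leaves 1 component. No single vertex removal increases the component count — the graph has no articulation points.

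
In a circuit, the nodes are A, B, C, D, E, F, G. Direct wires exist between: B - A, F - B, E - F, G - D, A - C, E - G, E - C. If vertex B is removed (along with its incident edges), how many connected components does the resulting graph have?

1

With B gone, the remaining components are: {A, C, D, E, F, G}.
That is 1 component.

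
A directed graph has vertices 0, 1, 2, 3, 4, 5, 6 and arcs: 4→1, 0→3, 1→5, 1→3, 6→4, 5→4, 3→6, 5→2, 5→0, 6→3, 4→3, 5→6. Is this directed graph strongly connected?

There is no directed path from 2 to 0, so the graph is not strongly connected.

No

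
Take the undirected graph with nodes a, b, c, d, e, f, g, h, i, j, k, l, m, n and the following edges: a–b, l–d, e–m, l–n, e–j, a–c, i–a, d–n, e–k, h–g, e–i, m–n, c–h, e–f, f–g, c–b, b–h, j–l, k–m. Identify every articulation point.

e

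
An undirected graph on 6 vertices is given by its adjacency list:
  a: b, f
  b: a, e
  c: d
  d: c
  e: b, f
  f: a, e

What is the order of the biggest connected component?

4

Starting from c we can reach c, d. That is one component of size 2.
Starting from a we can reach a, b, e, f. That is one component of size 4.
The largest has 4 vertices.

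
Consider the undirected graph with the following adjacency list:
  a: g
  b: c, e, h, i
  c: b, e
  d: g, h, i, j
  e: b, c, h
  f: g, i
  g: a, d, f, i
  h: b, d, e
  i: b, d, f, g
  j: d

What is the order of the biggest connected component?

Starting from a we can reach a, b, c, d, e, f, g, h, i, j. That is one component of size 10.
The largest has 10 vertices.

10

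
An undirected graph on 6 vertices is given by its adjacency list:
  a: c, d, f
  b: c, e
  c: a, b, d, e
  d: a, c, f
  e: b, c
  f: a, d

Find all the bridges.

none

The edges on the cycle c-e-b-c are not bridges since each lies on that cycle.
Every edge lies on some cycle, so there are no bridges.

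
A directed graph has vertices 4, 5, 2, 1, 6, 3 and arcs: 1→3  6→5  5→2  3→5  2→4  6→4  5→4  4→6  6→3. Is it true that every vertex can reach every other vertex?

No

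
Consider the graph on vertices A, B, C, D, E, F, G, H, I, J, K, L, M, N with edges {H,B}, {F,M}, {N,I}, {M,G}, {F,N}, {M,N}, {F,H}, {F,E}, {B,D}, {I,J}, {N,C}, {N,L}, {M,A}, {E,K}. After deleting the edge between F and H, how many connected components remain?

2

Before removal there is 1 component.
F-H is a bridge — removing it separates F's side from H's side.
After removal: 2 components.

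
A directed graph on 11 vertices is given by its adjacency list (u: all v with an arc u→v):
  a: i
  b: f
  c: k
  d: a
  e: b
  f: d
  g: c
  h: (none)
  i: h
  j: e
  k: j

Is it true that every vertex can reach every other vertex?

No

There is no directed path from d to g, so the graph is not strongly connected.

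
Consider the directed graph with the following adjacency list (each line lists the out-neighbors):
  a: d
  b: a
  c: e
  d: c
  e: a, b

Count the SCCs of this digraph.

{a, b, c, d, e} are all mutually reachable — one SCC of size 5.
That gives 1 strongly connected component.

1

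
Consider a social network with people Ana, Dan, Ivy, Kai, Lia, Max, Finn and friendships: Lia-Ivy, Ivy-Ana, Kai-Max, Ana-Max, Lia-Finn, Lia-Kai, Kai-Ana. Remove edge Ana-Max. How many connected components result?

2

Ana and Max are still connected via Ana-Kai-Max, so the component count stays at 2.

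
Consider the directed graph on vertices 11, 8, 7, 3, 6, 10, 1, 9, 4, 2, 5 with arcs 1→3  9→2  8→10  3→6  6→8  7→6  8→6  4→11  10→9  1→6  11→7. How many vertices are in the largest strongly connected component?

{6, 8} are all mutually reachable — one SCC of size 2.
{4} is an SCC by itself.
{11} is an SCC by itself.
{5} is an SCC by itself.
{2} is an SCC by itself.
(and 5 more singleton SCCs)
The largest has 2 vertices.

2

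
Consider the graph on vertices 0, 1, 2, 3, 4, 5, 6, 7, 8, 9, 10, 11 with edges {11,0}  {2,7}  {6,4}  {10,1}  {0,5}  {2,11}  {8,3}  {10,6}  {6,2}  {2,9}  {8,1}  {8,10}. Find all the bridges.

0-11, 0-5, 10-6, 11-2, 2-6, 2-7, 2-9, 3-8, 4-6

The edges on the cycle 8-10-1-8 are not bridges since each lies on that cycle.
But removing 6-2 disconnects 6 from 2; removing 8-3 disconnects 8 from 3; removing 2-7 disconnects 2 from 7; removing 0-5 disconnects 0 from 5 — these are bridges.
In total 9 edges are bridges.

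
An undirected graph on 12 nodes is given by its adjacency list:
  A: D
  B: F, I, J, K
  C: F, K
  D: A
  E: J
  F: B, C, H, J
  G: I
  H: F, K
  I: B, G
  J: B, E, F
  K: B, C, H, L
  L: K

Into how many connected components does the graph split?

Starting from A we can reach A, D. That is one component of size 2.
Starting from B we can reach B, C, E, F, G, H, I, J, K, L. That is one component of size 10.
Total: 2 components.

2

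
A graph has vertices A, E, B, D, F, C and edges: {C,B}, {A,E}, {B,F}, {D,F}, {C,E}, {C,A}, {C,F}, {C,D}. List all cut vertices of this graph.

C

Removing C increases the component count from 1 to 2, so C is a cut vertex.
By contrast removing D leaves 1 component; it is not a cut vertex. No other vertex is a cut vertex either.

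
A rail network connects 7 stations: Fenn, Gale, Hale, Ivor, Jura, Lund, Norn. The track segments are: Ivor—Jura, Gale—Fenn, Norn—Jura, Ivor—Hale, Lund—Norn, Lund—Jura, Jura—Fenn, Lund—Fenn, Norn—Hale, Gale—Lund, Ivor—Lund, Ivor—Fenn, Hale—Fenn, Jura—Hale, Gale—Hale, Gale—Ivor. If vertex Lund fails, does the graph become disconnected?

No

Deleting Lund leaves 1 component (was 1) (its neighbors Fenn, Gale, Ivor, Jura, Norn remain connected to each other), so Lund is not a cut vertex.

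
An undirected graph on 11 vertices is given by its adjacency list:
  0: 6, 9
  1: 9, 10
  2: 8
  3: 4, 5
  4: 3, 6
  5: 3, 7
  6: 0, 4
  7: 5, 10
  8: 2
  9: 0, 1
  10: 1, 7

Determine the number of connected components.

2

Starting from 2 we can reach 2, 8. That is one component of size 2.
Starting from 0 we can reach 0, 1, 3, 4, 5, 6, 7, 9, 10. That is one component of size 9.
Total: 2 components.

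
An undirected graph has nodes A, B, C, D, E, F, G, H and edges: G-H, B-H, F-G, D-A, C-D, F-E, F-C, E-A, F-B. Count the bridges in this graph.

0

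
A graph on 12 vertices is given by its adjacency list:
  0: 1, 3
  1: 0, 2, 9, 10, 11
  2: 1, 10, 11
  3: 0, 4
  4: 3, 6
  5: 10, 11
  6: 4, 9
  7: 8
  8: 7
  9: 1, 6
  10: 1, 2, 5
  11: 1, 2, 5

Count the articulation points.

1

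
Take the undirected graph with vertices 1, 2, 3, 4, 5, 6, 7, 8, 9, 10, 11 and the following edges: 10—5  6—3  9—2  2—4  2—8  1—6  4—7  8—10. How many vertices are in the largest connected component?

11 is isolated — a component by itself.
Starting from 1 we can reach 1, 3, 6. That is one component of size 3.
Starting from 2 we can reach 2, 4, 5, 7, 8, 9, 10. That is one component of size 7.
The largest has 7 vertices.

7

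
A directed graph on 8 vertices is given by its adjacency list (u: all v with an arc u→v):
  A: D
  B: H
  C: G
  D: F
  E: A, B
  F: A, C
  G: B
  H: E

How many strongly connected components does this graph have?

1

{A, B, C, D, E, F, G, H} are all mutually reachable — one SCC of size 8.
That gives 1 strongly connected component.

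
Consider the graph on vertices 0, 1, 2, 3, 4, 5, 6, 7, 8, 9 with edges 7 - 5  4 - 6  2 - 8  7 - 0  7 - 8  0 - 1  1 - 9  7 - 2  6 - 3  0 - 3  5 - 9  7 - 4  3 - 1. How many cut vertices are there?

1

Removing 7 increases the component count from 1 to 2, so 7 is a cut vertex.
By contrast removing 6 leaves 1 component; it is not a cut vertex. No other vertex is a cut vertex either.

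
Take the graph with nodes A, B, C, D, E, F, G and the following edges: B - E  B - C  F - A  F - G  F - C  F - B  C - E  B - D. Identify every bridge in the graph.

A-F, B-D, F-G

The edges on the cycle B-C-E-B are not bridges since each lies on that cycle.
But removing F - A disconnects F from A; removing G - F disconnects G from F; removing D - B disconnects D from B — these are bridges.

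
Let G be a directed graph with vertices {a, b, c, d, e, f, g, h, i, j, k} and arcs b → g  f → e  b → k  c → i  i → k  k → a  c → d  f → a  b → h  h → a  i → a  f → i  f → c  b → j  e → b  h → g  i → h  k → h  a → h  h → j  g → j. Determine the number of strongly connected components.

10

{a, h} are all mutually reachable — one SCC of size 2.
{d} is an SCC by itself.
{c} is an SCC by itself.
{b} is an SCC by itself.
{f} is an SCC by itself.
(and 5 more singleton SCCs)
That gives 10 strongly connected components.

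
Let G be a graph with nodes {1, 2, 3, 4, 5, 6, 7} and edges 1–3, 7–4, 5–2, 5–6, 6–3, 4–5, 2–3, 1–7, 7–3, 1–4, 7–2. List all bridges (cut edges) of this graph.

none

The edges on the cycle 7-4-5-2-7 are not bridges since each lies on that cycle.
Every edge lies on some cycle, so there are no bridges.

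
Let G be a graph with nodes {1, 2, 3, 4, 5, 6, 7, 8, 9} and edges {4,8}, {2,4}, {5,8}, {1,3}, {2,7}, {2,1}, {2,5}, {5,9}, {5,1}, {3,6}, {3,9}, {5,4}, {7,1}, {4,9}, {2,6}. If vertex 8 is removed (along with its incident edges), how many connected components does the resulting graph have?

1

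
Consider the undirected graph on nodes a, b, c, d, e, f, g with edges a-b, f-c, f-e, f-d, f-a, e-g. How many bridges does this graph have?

removing c-f disconnects c from f; removing f-e disconnects f from e; removing a-b disconnects a from b; removing f-d disconnects f from d — these are bridges.
In total 6 edges are bridges.

6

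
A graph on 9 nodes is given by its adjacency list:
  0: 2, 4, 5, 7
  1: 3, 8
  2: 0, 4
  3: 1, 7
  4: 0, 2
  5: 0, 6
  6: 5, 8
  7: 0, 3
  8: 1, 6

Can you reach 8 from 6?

Yes

From 6 we can reach 0, 1, 2, 3, 4, 5, 6, 7, 8, which includes 8.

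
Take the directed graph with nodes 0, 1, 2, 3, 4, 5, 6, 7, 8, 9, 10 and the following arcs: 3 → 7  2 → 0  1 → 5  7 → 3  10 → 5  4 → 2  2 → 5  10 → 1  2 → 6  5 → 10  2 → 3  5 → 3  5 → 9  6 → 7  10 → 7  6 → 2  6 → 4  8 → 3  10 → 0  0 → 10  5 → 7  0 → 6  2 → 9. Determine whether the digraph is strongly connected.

No

There is no directed path from 4 to 8, so the graph is not strongly connected.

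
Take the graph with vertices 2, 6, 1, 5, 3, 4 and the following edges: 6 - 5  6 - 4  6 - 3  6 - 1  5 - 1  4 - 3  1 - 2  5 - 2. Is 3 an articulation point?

No

Deleting 3 leaves 1 component (was 1) (its neighbors 4, 6 remain connected to each other), so 3 is not a cut vertex.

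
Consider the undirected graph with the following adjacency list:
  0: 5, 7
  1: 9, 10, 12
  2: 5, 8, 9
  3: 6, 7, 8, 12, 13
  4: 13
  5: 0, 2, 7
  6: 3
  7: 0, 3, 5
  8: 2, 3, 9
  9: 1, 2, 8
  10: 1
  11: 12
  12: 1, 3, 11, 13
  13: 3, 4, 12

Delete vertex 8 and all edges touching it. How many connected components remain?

1

With 8 gone, the remaining components are: {0, 1, 2, 3, 4, 5, 6, 7, 9, 10, 11, 12, 13}.
That is 1 component.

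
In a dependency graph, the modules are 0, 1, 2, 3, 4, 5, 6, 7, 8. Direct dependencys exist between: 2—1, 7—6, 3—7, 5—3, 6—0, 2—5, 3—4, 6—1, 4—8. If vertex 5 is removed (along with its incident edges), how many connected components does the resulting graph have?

With 5 gone, the remaining components are: {0, 1, 2, 3, 4, 6, 7, 8}.
That is 1 component.

1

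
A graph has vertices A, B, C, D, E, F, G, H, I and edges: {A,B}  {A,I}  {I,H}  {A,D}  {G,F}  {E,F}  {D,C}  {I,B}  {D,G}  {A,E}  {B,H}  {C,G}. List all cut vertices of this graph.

A

Removing A increases the component count from 1 to 2, so A is a cut vertex.
By contrast removing D leaves 1 component; it is not a cut vertex. No other vertex is a cut vertex either.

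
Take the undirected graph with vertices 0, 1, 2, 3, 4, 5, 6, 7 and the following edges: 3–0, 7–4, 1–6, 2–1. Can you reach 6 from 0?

No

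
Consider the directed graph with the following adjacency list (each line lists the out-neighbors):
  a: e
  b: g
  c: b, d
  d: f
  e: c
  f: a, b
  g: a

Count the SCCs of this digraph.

{a, b, c, d, e, f, g} are all mutually reachable — one SCC of size 7.
That gives 1 strongly connected component.

1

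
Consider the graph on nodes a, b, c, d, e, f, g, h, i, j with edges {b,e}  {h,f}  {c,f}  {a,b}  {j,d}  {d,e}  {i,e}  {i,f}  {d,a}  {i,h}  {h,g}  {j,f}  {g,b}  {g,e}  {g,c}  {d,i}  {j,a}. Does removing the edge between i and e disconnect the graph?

After removing i—e, the path i-d-e still connects them, so the edge is not a bridge.

No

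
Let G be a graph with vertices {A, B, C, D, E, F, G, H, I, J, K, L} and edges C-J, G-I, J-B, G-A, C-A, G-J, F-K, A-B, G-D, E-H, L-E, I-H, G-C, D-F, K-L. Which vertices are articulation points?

G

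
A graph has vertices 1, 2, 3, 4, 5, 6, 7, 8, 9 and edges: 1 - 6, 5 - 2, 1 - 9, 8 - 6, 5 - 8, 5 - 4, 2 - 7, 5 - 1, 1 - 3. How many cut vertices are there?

Removing 1 increases the component count from 1 to 3, so 1 is a cut vertex.
Removing 2 increases the component count from 1 to 2, so 2 is a cut vertex.
Removing 5 increases the component count from 1 to 3, so 5 is a cut vertex.
By contrast removing 7 leaves 1 component; it is not a cut vertex. No other vertex is a cut vertex either.

3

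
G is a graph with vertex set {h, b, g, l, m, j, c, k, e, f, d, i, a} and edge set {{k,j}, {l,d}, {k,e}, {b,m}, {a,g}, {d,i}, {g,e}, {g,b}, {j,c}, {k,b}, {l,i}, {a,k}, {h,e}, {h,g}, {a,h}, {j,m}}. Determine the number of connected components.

3

f is isolated — a component by itself.
Starting from d we can reach d, i, l. That is one component of size 3.
Starting from a we can reach a, b, c, e, g, h, j, k, m. That is one component of size 9.
Total: 3 components.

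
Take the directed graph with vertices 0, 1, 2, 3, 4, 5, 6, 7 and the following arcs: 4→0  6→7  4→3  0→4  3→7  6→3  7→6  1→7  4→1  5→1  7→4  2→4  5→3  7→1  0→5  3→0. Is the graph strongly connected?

No

There is no directed path from 7 to 2, so the graph is not strongly connected.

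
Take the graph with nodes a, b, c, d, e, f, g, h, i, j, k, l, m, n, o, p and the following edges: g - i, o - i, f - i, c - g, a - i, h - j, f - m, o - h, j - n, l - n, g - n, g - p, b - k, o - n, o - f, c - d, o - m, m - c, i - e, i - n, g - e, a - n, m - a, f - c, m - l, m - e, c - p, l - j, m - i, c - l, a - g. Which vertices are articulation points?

c

Removing c increases the component count from 2 to 3, so c is a cut vertex.
By contrast removing f leaves 2 components; it is not a cut vertex. No other vertex is a cut vertex either.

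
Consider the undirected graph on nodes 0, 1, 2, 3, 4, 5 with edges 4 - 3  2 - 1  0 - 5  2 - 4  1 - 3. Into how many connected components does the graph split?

Starting from 0 we can reach 0, 5. That is one component of size 2.
Starting from 1 we can reach 1, 2, 3, 4. That is one component of size 4.
Total: 2 components.

2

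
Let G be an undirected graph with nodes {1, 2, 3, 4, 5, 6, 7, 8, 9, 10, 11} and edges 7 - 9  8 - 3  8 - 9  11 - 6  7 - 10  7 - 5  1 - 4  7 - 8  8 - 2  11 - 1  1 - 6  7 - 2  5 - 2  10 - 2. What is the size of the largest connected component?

7

Starting from 1 we can reach 1, 4, 6, 11. That is one component of size 4.
Starting from 2 we can reach 2, 3, 5, 7, 8, 9, 10. That is one component of size 7.
The largest has 7 vertices.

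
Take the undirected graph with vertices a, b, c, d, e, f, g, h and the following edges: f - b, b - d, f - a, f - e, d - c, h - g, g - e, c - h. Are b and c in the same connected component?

From b we can reach a, b, c, d, e, f, g, h, which includes c.

Yes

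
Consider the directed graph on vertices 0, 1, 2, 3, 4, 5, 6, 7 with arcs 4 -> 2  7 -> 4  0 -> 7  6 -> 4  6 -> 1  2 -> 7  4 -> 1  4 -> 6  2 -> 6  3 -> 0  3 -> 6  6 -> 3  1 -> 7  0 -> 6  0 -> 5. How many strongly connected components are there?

2

{0, 1, 2, 3, 4, 6, 7} are all mutually reachable — one SCC of size 7.
{5} is an SCC by itself.
That gives 2 strongly connected components.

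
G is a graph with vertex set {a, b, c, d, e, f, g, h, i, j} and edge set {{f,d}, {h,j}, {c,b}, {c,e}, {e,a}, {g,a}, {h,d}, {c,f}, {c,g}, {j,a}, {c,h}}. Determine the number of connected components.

2

i is isolated — a component by itself.
Starting from a we can reach a, b, c, d, e, f, g, h, j. That is one component of size 9.
Total: 2 components.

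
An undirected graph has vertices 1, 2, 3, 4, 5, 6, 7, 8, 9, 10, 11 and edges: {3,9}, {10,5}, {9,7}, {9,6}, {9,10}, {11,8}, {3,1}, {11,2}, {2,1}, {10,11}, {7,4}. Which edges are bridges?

10-5, 11-8, 4-7, 6-9, 7-9

The edges on the cycle 3-9-10-11-2-1-3 are not bridges since each lies on that cycle.
But removing 4–7 disconnects 4 from 7; removing 9–6 disconnects 9 from 6; removing 10–5 disconnects 10 from 5; removing 8–11 disconnects 8 from 11 — these are bridges.
In total 5 edges are bridges.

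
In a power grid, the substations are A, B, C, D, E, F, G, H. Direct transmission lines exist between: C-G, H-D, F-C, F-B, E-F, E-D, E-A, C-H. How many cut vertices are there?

Removing C increases the component count from 1 to 2, so C is a cut vertex.
Removing E increases the component count from 1 to 2, so E is a cut vertex.
Removing F increases the component count from 1 to 2, so F is a cut vertex.
By contrast removing A leaves 1 component; it is not a cut vertex. No other vertex is a cut vertex either.

3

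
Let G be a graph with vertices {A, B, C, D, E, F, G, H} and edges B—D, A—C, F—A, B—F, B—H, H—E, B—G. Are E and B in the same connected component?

Yes

From E we can reach A, B, C, D, E, F, G, H, which includes B.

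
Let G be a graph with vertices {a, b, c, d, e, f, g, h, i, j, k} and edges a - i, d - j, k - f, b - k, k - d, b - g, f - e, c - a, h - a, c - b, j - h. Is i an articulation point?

No

Deleting i leaves 1 component (was 1), so i is not a cut vertex.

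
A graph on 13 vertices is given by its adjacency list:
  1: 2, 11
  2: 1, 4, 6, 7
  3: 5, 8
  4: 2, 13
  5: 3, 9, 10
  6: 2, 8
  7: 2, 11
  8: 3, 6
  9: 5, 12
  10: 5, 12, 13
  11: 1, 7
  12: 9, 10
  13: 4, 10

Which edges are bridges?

The edges on the cycle 2-7-11-1-2 are not bridges since each lies on that cycle.
Every edge lies on some cycle, so there are no bridges.

none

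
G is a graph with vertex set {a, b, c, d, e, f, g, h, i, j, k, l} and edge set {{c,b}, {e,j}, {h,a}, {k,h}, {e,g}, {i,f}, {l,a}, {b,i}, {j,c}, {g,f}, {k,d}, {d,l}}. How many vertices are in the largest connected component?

Starting from a we can reach a, d, h, k, l. That is one component of size 5.
Starting from b we can reach b, c, e, f, g, i, j. That is one component of size 7.
The largest has 7 vertices.

7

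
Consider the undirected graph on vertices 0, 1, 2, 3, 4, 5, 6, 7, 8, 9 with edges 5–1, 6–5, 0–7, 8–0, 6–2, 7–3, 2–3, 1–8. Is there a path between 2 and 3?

From 2 we can reach 0, 1, 2, 3, 5, 6, 7, 8, which includes 3.

Yes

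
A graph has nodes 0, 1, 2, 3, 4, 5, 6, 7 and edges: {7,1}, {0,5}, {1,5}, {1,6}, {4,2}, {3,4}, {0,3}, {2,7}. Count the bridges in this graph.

The edges on the cycle 0-3-4-2-7-1-5-0 are not bridges since each lies on that cycle.
But removing 1 - 6 disconnects 1 from 6 — this is a bridge.

1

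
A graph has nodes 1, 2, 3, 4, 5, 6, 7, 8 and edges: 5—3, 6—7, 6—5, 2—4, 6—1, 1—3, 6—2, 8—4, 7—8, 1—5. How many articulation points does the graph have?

1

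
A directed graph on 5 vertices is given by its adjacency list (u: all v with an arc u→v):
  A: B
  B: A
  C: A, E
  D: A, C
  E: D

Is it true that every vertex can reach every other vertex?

No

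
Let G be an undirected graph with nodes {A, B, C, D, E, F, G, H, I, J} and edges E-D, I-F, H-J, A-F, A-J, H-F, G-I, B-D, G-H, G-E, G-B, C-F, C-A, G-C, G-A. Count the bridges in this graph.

The edges on the cycle G-E-D-B-G are not bridges since each lies on that cycle.
Every edge lies on some cycle, so there are no bridges.

0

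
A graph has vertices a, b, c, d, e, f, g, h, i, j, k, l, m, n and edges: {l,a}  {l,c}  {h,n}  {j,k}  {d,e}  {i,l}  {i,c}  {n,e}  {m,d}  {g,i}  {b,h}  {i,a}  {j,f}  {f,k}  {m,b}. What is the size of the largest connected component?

Starting from f we can reach f, j, k. That is one component of size 3.
Starting from a we can reach a, c, g, i, l. That is one component of size 5.
Starting from b we can reach b, d, e, h, m, n. That is one component of size 6.
The largest has 6 vertices.

6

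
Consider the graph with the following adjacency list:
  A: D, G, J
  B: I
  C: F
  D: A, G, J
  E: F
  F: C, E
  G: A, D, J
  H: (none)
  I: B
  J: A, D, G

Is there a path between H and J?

No

The component containing H is {H}, and J is not in it.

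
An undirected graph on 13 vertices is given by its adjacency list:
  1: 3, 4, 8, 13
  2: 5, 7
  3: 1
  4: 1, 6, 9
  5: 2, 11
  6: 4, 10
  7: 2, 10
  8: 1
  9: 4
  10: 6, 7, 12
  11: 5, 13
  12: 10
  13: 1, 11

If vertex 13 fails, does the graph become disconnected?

Deleting 13 leaves 1 component (was 1) (its neighbors 1, 11 remain connected to each other), so 13 is not a cut vertex.

No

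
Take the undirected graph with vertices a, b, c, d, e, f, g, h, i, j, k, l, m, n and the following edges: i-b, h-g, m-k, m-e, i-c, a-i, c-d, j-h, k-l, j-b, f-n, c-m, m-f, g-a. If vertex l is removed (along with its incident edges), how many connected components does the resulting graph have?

1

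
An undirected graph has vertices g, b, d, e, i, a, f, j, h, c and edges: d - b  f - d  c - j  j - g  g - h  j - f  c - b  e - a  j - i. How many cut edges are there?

The edges on the cycle c-j-f-d-b-c are not bridges since each lies on that cycle.
But removing e - a disconnects e from a; removing g - h disconnects g from h; removing j - g disconnects j from g; removing j - i disconnects j from i — these are bridges.
That makes 4 bridges.

4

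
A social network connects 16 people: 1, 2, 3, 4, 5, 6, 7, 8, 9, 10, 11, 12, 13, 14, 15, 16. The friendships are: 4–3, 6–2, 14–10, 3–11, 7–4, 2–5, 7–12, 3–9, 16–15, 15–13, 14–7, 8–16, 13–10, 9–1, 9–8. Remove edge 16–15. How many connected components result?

2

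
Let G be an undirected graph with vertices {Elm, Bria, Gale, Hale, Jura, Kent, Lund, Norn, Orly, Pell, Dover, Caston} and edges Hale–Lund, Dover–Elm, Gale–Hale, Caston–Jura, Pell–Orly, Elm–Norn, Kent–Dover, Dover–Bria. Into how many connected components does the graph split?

4

Starting from Orly we can reach Orly, Pell. That is one component of size 2.
Starting from Jura we can reach Jura, Caston. That is one component of size 2.
Starting from Gale we can reach Gale, Hale, Lund. That is one component of size 3.
Starting from Elm we can reach Elm, Bria, Kent, Norn, Dover. That is one component of size 5.
Total: 4 components.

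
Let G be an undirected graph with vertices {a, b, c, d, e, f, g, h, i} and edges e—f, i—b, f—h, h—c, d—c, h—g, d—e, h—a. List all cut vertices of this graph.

Removing h increases the component count from 2 to 4, so h is a cut vertex.
By contrast removing d leaves 2 components; it is not a cut vertex. No other vertex is a cut vertex either.

h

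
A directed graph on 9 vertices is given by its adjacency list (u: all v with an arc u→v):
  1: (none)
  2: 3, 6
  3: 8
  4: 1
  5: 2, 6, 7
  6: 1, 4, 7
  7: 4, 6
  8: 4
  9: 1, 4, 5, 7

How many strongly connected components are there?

{6, 7} are all mutually reachable — one SCC of size 2.
{4} is an SCC by itself.
{9} is an SCC by itself.
{8} is an SCC by itself.
{5} is an SCC by itself.
(and 3 more singleton SCCs)
That gives 8 strongly connected components.

8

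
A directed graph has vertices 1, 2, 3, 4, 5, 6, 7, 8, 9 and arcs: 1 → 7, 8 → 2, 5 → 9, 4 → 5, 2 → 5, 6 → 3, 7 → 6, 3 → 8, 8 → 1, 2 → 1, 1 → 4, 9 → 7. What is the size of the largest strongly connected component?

9

{1, 2, 3, 4, 5, 6, 7, 8, 9} are all mutually reachable — one SCC of size 9.
The largest has 9 vertices.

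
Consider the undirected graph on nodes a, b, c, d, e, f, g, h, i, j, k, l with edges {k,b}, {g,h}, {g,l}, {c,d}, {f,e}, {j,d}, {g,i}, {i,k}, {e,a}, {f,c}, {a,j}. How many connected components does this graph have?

2

Starting from a we can reach a, c, d, e, f, j. That is one component of size 6.
Starting from b we can reach b, g, h, i, k, l. That is one component of size 6.
Total: 2 components.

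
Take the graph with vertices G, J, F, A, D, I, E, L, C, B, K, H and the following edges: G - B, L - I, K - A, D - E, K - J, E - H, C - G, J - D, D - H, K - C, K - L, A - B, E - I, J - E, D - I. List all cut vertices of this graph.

K

Removing K increases the component count from 2 to 3, so K is a cut vertex.
By contrast removing I leaves 2 components; it is not a cut vertex. No other vertex is a cut vertex either.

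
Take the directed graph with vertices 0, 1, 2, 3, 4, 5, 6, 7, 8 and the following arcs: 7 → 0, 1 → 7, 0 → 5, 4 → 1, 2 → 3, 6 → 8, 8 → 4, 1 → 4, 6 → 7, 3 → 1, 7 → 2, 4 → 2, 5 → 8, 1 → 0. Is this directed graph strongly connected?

No

There is no directed path from 3 to 6, so the graph is not strongly connected.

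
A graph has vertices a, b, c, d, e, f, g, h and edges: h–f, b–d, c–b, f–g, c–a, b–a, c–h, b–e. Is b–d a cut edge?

Removing b–d leaves no path between b and d: the component count goes from 1 to 2. So it is a bridge.

Yes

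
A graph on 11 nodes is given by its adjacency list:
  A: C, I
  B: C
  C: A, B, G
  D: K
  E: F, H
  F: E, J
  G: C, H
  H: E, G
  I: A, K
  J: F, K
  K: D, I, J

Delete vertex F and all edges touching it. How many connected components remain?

1

With F gone, the remaining components are: {A, B, C, D, E, G, H, I, J, K}.
That is 1 component.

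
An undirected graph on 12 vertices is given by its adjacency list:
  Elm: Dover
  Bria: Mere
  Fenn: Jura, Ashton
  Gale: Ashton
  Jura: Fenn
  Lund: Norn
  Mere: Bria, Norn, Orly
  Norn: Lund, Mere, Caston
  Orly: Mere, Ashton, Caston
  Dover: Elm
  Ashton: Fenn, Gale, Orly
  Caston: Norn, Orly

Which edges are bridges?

Ashton-Fenn, Ashton-Gale, Ashton-Orly, Bria-Mere, Dover-Elm, Fenn-Jura, Lund-Norn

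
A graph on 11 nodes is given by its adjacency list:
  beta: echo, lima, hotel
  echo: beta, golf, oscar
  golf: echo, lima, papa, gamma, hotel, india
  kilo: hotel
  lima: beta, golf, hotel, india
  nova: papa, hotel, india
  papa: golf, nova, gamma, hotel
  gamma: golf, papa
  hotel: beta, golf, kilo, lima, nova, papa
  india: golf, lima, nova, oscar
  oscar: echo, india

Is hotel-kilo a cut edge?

Removing hotel-kilo leaves no path between hotel and kilo: the component count goes from 1 to 2. So it is a bridge.

Yes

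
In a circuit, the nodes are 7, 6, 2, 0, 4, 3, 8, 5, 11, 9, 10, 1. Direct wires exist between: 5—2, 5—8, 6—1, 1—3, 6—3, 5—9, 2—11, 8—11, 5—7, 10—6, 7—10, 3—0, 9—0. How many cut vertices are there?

Removing 5 increases the component count from 2 to 3, so 5 is a cut vertex.
By contrast removing 7 leaves 2 components; it is not a cut vertex. No other vertex is a cut vertex either.

1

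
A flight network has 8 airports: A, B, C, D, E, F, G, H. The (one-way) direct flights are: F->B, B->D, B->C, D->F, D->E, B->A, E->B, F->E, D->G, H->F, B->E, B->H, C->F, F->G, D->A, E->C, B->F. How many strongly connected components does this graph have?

{B, C, D, E, F, H} are all mutually reachable — one SCC of size 6.
{G} is an SCC by itself.
{A} is an SCC by itself.
That gives 3 strongly connected components.

3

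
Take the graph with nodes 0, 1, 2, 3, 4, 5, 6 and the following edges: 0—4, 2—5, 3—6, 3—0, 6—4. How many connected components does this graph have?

3

1 is isolated — a component by itself.
Starting from 2 we can reach 2, 5. That is one component of size 2.
Starting from 0 we can reach 0, 3, 4, 6. That is one component of size 4.
Total: 3 components.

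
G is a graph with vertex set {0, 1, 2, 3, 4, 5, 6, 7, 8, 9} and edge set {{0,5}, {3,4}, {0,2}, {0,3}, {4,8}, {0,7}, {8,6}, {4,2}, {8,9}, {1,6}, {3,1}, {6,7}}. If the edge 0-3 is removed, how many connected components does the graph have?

0 and 3 are still connected via 0-2-4-3, so the component count stays at 1.

1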